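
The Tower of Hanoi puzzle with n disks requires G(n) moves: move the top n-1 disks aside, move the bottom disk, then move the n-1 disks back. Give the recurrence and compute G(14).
Moving n disks = move the top n-1 disks aside (G(n-1) moves) + move the largest disk (1 move) + move the n-1 disks back on top (G(n-1) moves), so G(n) = 2G(n-1) + 1, with G(1) = 1 (a single disk takes one move).
First terms: 1, 3, 7, 15, 31, 63, … — each is one less than a power of 2. Indeed G(n) + 1 = 2(G(n-1) + 1) with G(1) + 1 = 2, so G(n) + 1 = 2ⁿ and G(n) = 2ⁿ - 1.
Hence G(14) = 2^14 - 1 = 16384 - 1 = 16383.

G(n) = 2G(n-1) + 1, G(1) = 1; G(14) = 16383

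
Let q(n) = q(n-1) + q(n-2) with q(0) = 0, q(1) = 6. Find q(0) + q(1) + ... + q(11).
Computing the sequence terms: 0, 6, 6, 12, 18, 30, 48, 78, 126, 204, 330, 534
Adding these values together:

1392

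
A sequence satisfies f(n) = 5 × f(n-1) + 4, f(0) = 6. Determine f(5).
Computing step by step:
f(0) = 6
f(1) = 5 × 6 + 4 = 34
f(2) = 5 × 34 + 4 = 174
f(3) = 5 × 174 + 4 = 874
f(4) = 5 × 874 + 4 = 4374
f(5) = 5 × 4374 + 4 = 21874

21874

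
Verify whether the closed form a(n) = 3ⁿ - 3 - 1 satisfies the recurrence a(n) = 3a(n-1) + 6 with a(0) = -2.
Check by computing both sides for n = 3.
From the recurrence with a(0) = -2:
  a(0) = -2, a(1) = 0, a(2) = 6, a(3) = 24
  so the recurrence gives a(3) = 24.
From the proposed closed form a(n) = 3ⁿ - 3 - 1:
  a(3) = 23.
The recurrence gives 24 but the closed form gives 23, so the closed form does not satisfy the recurrence.

No, the closed form is incorrect.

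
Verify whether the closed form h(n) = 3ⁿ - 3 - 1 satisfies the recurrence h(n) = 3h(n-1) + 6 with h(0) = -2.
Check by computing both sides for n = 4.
From the recurrence with h(0) = -2:
  h(0) = -2, h(1) = 0, h(2) = 6, h(3) = 24, h(4) = 78
  so the recurrence gives h(4) = 78.
From the proposed closed form h(n) = 3ⁿ - 3 - 1:
  h(4) = 77.
The recurrence gives 78 but the closed form gives 77, so the closed form does not satisfy the recurrence.

No, the closed form is incorrect.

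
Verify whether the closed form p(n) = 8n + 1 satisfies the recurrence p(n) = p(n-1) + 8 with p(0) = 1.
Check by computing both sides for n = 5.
From the recurrence with p(0) = 1:
  p(0) = 1, p(1) = 9, p(2) = 17, p(3) = 25, p(4) = 33, p(5) = 41
  so the recurrence gives p(5) = 41.
From the proposed closed form p(n) = 8n + 1:
  p(5) = 41.
Both sides give 41 at n = 5, and the initial condition(s) match, so the closed form is consistent.

Yes, the closed form is correct.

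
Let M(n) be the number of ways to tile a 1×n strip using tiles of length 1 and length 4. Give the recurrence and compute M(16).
Condition on the last tile: it has length 1 (leaving a 1×(n-1) strip) or length 4 (leaving a 1×(n-4) strip), so M(n) = M(n-1) + M(n-4) (order-4 linear recurrence).
For 0 ≤ i < 4 only unit tiles fit, so M(i) = 1.
Iterating the recurrence: M(4) = 2, M(5) = 3, M(6) = 4, M(7) = 5, M(8) = 7, M(9) = 10, M(10) = 14, M(11) = 19, M(12) = 26, M(13) = 36, M(14) = 50, M(15) = 69, M(16) = 95.

M(n) = M(n-1) + M(n-4), with M(i) = 1 for 0 ≤ i < 4; M(16) = 95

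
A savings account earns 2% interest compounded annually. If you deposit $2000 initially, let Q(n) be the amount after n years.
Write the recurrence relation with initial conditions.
Each year the balance grows by 2%, i.e. is multiplied by 1 + 2/100 = 1.02, so Q(n) = 1.02 × Q(n-1). The initial deposit gives Q(0) = 2000.
Unrolling gives the closed form Q(n) = 2000 × (1.02)ⁿ.

Q(n) = 1.02 × Q(n-1), Q(0) = 2000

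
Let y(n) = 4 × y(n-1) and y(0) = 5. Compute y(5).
Computing step by step:
y(0) = 5
y(1) = 4 × 5 = 20
y(2) = 4 × 20 = 80
y(3) = 4 × 80 = 320
y(4) = 4 × 320 = 1280
y(5) = 4 × 1280 = 5120

5120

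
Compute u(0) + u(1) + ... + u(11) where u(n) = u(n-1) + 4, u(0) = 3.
Computing the sequence terms: 3, 7, 11, 15, 19, 23, 27, 31, 35, 39, 43, 47
Adding these values together:

300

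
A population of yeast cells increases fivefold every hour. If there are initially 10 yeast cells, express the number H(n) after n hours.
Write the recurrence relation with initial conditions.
Each hour multiplies the count by 5, so the count after n hours depends only on the count after n-1 hours: H(n) = 5 × H(n-1). The starting count gives H(0) = 10.
Unrolling n times gives the closed form H(n) = 10 × 5ⁿ.

H(n) = 5 × H(n-1), H(0) = 10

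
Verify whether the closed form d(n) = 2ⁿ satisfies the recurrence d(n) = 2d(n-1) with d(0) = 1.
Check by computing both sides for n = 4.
From the recurrence with d(0) = 1:
  d(0) = 1, d(1) = 2, d(2) = 4, d(3) = 8, d(4) = 16
  so the recurrence gives d(4) = 16.
From the proposed closed form d(n) = 2ⁿ:
  d(4) = 16.
Both sides give 16 at n = 4, and the initial condition(s) match, so the closed form is consistent.

Yes, the closed form is correct.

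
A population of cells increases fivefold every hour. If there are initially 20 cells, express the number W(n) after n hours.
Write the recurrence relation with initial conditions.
Each hour multiplies the count by 5, so the count after n hours depends only on the count after n-1 hours: W(n) = 5 × W(n-1). The starting count gives W(0) = 20.
Unrolling n times gives the closed form W(n) = 20 × 5ⁿ.

W(n) = 5 × W(n-1), W(0) = 20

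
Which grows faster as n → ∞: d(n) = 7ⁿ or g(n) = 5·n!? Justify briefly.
Comparing growth rates:
Growth-rate hierarchy: log n ≺ any polynomial ≺ any exponential cⁿ (c>1) ≺ n! ≺ nⁿ.
factorial dominates exponential base 7 asymptotically.

g(n) grows faster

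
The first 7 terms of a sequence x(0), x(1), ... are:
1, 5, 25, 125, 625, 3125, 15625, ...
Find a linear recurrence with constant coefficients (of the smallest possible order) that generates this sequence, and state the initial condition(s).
Look for the lowest-order linear relation among consecutive terms.
Observation: each term is 5× the previous.
Check at n=2: 5·5 = 25. ✓

x(n) = 5 × x(n-1), x(0) = 1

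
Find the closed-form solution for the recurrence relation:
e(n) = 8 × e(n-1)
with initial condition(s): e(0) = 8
Recurrence: e(n) = 8 × e(n-1), initial: e(0) = 8.
Each term is 8 times the previous, so this is geometric with ratio 8. After n steps: e(n) = e(0)·8ⁿ = 8·8ⁿ.

e(n) = 8·8ⁿ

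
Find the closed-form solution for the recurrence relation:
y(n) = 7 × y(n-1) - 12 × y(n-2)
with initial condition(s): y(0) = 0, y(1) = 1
Recurrence: y(n) = 7 × y(n-1) - 12 × y(n-2), initial: y(0) = 0, y(1) = 1.
Characteristic equation: r² - 7r + 12 = 0, which factors as (r - 4)(r - 3) = 0, so r = 4, 3. General solution y(n) = A·4ⁿ + B·3ⁿ. From y(0) = 0: A + B = 0. From y(1) = 1: 4A + 3B = 1. Solving gives A = 1, B = -1.

y(n) = 4ⁿ - 3ⁿ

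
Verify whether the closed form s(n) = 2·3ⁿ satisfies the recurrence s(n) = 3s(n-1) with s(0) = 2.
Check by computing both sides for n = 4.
From the recurrence with s(0) = 2:
  s(0) = 2, s(1) = 6, s(2) = 18, s(3) = 54, s(4) = 162
  so the recurrence gives s(4) = 162.
From the proposed closed form s(n) = 2·3ⁿ:
  s(4) = 162.
Both sides give 162 at n = 4, and the initial condition(s) match, so the closed form is consistent.

Yes, the closed form is correct.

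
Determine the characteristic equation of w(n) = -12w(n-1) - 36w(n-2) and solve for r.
Substitute w(n) = rⁿ and divide through by rⁿ⁻²: r² + 12r + 36 = 0
Factor: (r + 6)² = 0, so r = -6 (double root).
General solution: w(n) = (A + Bn)·(-6)ⁿ

Characteristic: r² + 12r + 36 = 0, Roots: r = -6 (double root)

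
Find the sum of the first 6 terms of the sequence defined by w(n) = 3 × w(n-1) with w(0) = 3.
Computing the sequence terms: 3, 9, 27, 81, 243, 729
Adding these values together:

1092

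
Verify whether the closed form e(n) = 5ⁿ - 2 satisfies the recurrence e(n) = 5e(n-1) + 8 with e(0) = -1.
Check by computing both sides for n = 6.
From the recurrence with e(0) = -1:
  e(0) = -1, e(1) = 3, e(2) = 23, e(3) = 123, e(4) = 623, e(5) = 3123, e(6) = 15623
  so the recurrence gives e(6) = 15623.
From the proposed closed form e(n) = 5ⁿ - 2:
  e(6) = 15623.
Both sides give 15623 at n = 6, and the initial condition(s) match, so the closed form is consistent.

Yes, the closed form is correct.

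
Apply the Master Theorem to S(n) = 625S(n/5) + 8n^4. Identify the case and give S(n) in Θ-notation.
Master Theorem template: S(n) = a·S(n/b) + f(n).
Here: a=625, b=5, f(n)=8n^4
Compute log_b(a) = log_5(625) = 4.
f(n) = 8n^4 = Θ(n^4). Case 2: S(n) = Θ(n^4 log n).

Case 2: S(n) = Θ(n^4 log n)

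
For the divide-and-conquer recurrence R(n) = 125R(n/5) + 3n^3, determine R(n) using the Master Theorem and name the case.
Master Theorem template: R(n) = a·R(n/b) + f(n).
Here: a=125, b=5, f(n)=3n^3
Compute log_b(a) = log_5(125) = 3.
f(n) = 3n^3 = Θ(n^3). Case 2: R(n) = Θ(n^3 log n).

Case 2: R(n) = Θ(n^3 log n)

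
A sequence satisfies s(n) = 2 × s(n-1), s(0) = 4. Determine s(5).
Computing step by step:
s(0) = 4
s(1) = 2 × 4 = 8
s(2) = 2 × 8 = 16
s(3) = 2 × 16 = 32
s(4) = 2 × 32 = 64
s(5) = 2 × 64 = 128

128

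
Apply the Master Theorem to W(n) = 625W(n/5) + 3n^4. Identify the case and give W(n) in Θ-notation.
Master Theorem template: W(n) = a·W(n/b) + f(n).
Here: a=625, b=5, f(n)=3n^4
Compute log_b(a) = log_5(625) = 4.
f(n) = 3n^4 = Θ(n^4). Case 2: W(n) = Θ(n^4 log n).

Case 2: W(n) = Θ(n^4 log n)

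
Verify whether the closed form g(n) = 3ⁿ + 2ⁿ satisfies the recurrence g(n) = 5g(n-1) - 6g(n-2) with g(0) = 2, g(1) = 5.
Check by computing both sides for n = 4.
From the recurrence with g(0) = 2, g(1) = 5:
  g(0) = 2, g(1) = 5, g(2) = 13, g(3) = 35, g(4) = 97
  so the recurrence gives g(4) = 97.
From the proposed closed form g(n) = 3ⁿ + 2ⁿ:
  g(4) = 97.
Both sides give 97 at n = 4, and the initial condition(s) match, so the closed form is consistent.

Yes, the closed form is correct.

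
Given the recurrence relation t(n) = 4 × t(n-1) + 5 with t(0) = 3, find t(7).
Computing step by step:
t(0) = 3
t(1) = 4 × 3 + 5 = 17
t(2) = 4 × 17 + 5 = 73
t(3) = 4 × 73 + 5 = 297
t(4) = 4 × 297 + 5 = 1193
t(5) = 4 × 1193 + 5 = 4777
t(6) = 4 × 4777 + 5 = 19113
t(7) = 4 × 19113 + 5 = 76457

76457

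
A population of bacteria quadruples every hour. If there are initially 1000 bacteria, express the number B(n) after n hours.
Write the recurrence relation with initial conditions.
Each hour multiplies the count by 4, so the count after n hours depends only on the count after n-1 hours: B(n) = 4 × B(n-1). The starting count gives B(0) = 1000.
Unrolling n times gives the closed form B(n) = 1000 × 4ⁿ.

B(n) = 4 × B(n-1), B(0) = 1000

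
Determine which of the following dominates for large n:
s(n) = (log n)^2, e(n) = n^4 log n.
Comparing growth rates:
Growth-rate hierarchy: log n ≺ any polynomial ≺ any exponential cⁿ (c>1) ≺ n! ≺ nⁿ.
polynomial degree 4 (with log factor) dominates polylogarithmic (log n)^2 asymptotically.

e(n) grows faster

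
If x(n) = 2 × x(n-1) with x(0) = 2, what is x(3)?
Computing step by step:
x(0) = 2
x(1) = 2 × 2 = 4
x(2) = 2 × 4 = 8
x(3) = 2 × 8 = 16

16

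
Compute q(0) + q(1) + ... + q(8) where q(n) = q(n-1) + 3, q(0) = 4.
Computing the sequence terms: 4, 7, 10, 13, 16, 19, 22, 25, 28
Adding these values together:

144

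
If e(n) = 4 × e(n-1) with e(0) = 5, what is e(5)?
Computing step by step:
e(0) = 5
e(1) = 4 × 5 = 20
e(2) = 4 × 20 = 80
e(3) = 4 × 80 = 320
e(4) = 4 × 320 = 1280
e(5) = 4 × 1280 = 5120

5120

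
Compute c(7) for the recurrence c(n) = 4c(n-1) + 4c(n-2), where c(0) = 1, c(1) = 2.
Computing the sequence terms:
1, 2, 12, 56, 272, 1312, 6336, 30592

30592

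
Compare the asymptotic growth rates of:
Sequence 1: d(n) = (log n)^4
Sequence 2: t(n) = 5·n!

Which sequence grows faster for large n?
Comparing growth rates:
Growth-rate hierarchy: log n ≺ any polynomial ≺ any exponential cⁿ (c>1) ≺ n! ≺ nⁿ.
factorial dominates polylogarithmic (log n)^4 asymptotically.

t(n) grows faster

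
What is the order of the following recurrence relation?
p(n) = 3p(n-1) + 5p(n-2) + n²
The order is the largest lag k for which p(n-k) appears. Here the deepest term is p(n-2) (the n² term is non-homogeneous and does not affect the order), so the order is 2.

Order 2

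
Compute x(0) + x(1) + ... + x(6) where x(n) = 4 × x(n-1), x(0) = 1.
Computing the sequence terms: 1, 4, 16, 64, 256, 1024, 4096
Adding these values together:

5461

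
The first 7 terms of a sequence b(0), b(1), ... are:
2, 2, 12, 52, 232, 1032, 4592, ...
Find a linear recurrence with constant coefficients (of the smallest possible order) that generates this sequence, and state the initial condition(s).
Look for the lowest-order linear relation among consecutive terms.
Observation: b(n) - 4·b(n-1) - (2)·b(n-2) = 0 holds for the shown terms, and no order-1 relation b(n) = α·b(n-1) + β fits.
Check at n=3: 4·12 + (2)·2 = 52. ✓

b(n) = 4b(n-1) + 2b(n-2), b(0) = 2, b(1) = 2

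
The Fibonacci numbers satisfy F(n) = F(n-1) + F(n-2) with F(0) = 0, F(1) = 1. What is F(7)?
Computing the sequence terms:
0, 1, 1, 2, 3, 5, 8, 13

13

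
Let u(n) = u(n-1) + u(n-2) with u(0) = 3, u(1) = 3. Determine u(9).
Computing the sequence terms:
3, 3, 6, 9, 15, 24, 39, 63, 102, 165

165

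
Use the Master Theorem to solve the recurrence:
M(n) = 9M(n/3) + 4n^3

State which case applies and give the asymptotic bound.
Master Theorem template: M(n) = a·M(n/b) + f(n).
Here: a=9, b=3, f(n)=4n^3
Compute log_b(a) = log_3(9) = 2.
f(n) = 4n^3 = Ω(n^(2+ε)) with ε = 1, and the regularity condition holds (a·f(n/b) = (a/b^3)·f(n) with a/b^3 = 3^-1 < 1). Case 3: M(n) = Θ(f(n)) = Θ(n^3).

Case 3: M(n) = Θ(n^3)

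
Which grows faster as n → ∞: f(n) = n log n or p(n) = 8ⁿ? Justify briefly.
Comparing growth rates:
Growth-rate hierarchy: log n ≺ any polynomial ≺ any exponential cⁿ (c>1) ≺ n! ≺ nⁿ.
exponential base 8 dominates polynomial degree 1 (with log factor) asymptotically.

p(n) grows faster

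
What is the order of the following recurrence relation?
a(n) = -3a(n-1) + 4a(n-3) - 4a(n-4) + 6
The order is the largest lag k for which a(n-k) appears. Here the deepest term is a(n-4) (the 6 term is non-homogeneous and does not affect the order), so the order is 4.

Order 4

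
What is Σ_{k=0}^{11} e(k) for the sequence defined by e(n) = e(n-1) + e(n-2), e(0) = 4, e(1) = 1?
Computing the sequence terms: 4, 1, 5, 6, 11, 17, 28, 45, 73, 118, 191, 309
Adding these values together:

808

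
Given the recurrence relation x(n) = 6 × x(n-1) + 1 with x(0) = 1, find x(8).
Computing step by step:
x(0) = 1
x(1) = 6 × 1 + 1 = 7
x(2) = 6 × 7 + 1 = 43
x(3) = 6 × 43 + 1 = 259
x(4) = 6 × 259 + 1 = 1555
x(5) = 6 × 1555 + 1 = 9331
x(6) = 6 × 9331 + 1 = 55987
x(7) = 6 × 55987 + 1 = 335923
x(8) = 6 × 335923 + 1 = 2015539

2015539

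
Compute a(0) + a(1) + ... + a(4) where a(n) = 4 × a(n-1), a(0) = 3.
Computing the sequence terms: 3, 12, 48, 192, 768
Adding these values together:

1023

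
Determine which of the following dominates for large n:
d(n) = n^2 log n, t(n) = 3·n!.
Comparing growth rates:
Growth-rate hierarchy: log n ≺ any polynomial ≺ any exponential cⁿ (c>1) ≺ n! ≺ nⁿ.
factorial dominates polynomial degree 2 (with log factor) asymptotically.

t(n) grows faster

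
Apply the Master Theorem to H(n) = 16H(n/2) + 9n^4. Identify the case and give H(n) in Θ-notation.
Master Theorem template: H(n) = a·H(n/b) + f(n).
Here: a=16, b=2, f(n)=9n^4
Compute log_b(a) = log_2(16) = 4.
f(n) = 9n^4 = Θ(n^4). Case 2: H(n) = Θ(n^4 log n).

Case 2: H(n) = Θ(n^4 log n)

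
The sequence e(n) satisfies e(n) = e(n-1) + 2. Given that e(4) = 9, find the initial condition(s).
e(4) = e(0) + 4·2, so e(0) = 9 - 8 = 1.

e(0) = 1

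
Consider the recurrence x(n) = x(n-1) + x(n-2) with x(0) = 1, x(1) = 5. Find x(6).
Computing the sequence terms:
1, 5, 6, 11, 17, 28, 45

45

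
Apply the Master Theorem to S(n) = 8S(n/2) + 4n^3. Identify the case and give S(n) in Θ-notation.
Master Theorem template: S(n) = a·S(n/b) + f(n).
Here: a=8, b=2, f(n)=4n^3
Compute log_b(a) = log_2(8) = 3.
f(n) = 4n^3 = Θ(n^3). Case 2: S(n) = Θ(n^3 log n).

Case 2: S(n) = Θ(n^3 log n)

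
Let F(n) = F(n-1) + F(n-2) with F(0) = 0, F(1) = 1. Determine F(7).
Computing the sequence terms:
0, 1, 1, 2, 3, 5, 8, 13

13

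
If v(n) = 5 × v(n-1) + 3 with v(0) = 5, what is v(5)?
Computing step by step:
v(0) = 5
v(1) = 5 × 5 + 3 = 28
v(2) = 5 × 28 + 3 = 143
v(3) = 5 × 143 + 3 = 718
v(4) = 5 × 718 + 3 = 3593
v(5) = 5 × 3593 + 3 = 17968

17968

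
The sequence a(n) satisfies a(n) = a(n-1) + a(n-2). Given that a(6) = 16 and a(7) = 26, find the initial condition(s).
Work backwards using a(k) = a(k+2) - a(k+1):
a(5) = a(7) - a(6) = 26 - 16 = 10
a(4) = a(6) - a(5) = 16 - 10 = 6
a(3) = a(5) - a(4) = 10 - 6 = 4
a(2) = a(4) - a(3) = 6 - 4 = 2
a(1) = a(3) - a(2) = 4 - 2 = 2
a(0) = a(2) - a(1) = 2 - 2 = 0

a(0) = 0, a(1) = 2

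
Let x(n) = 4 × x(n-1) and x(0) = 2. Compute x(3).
Computing step by step:
x(0) = 2
x(1) = 4 × 2 = 8
x(2) = 4 × 8 = 32
x(3) = 4 × 32 = 128

128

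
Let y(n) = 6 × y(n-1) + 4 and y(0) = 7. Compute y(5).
Computing step by step:
y(0) = 7
y(1) = 6 × 7 + 4 = 46
y(2) = 6 × 46 + 4 = 280
y(3) = 6 × 280 + 4 = 1684
y(4) = 6 × 1684 + 4 = 10108
y(5) = 6 × 10108 + 4 = 60652

60652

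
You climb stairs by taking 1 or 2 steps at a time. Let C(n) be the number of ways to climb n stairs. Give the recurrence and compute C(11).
Condition on the size of the last step (1 to 2): before it there were n-1, …, n-2 stairs climbed, and these cases are disjoint, so C(n) = C(n-1) + C(n-2) (Fibonacci-type sequence).
Initial conditions by direct count (compositions of i into parts ≤ 2): C(1) = 1; C(2) = 2.
Iterating the recurrence: C(3) = 3, C(4) = 5, C(5) = 8, C(6) = 13, C(7) = 21, C(8) = 34, C(9) = 55, C(10) = 89, C(11) = 144.

C(n) = C(n-1) + C(n-2), C(1) = 1, C(2) = 2; C(11) = 144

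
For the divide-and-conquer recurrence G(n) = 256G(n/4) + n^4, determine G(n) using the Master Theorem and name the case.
Master Theorem template: G(n) = a·G(n/b) + f(n).
Here: a=256, b=4, f(n)=n^4
Compute log_b(a) = log_4(256) = 4.
f(n) = n^4 = Θ(n^4). Case 2: G(n) = Θ(n^4 log n).

Case 2: G(n) = Θ(n^4 log n)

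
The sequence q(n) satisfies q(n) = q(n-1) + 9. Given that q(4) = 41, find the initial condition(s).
q(4) = q(0) + 4·9, so q(0) = 41 - 36 = 5.

q(0) = 5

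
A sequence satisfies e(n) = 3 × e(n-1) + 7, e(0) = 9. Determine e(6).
Computing step by step:
e(0) = 9
e(1) = 3 × 9 + 7 = 34
e(2) = 3 × 34 + 7 = 109
e(3) = 3 × 109 + 7 = 334
e(4) = 3 × 334 + 7 = 1009
e(5) = 3 × 1009 + 7 = 3034
e(6) = 3 × 3034 + 7 = 9109

9109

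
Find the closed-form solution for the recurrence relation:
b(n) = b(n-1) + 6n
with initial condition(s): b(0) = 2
Recurrence: b(n) = b(n-1) + 6n, initial: b(0) = 2.
Telescoping: b(n) = b(0) + 6·Σᵢ₌₁ⁿ i = 2 + 6·n(n+1)/2.

b(n) = 6·n(n+1)/2 + 2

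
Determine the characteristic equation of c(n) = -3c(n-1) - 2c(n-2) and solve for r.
Substitute c(n) = rⁿ and divide through by rⁿ⁻²: r² + 3r + 2 = 0
Factor: (r + 1)(r + 2) = 0, so r = -1, -2.
General solution: c(n) = A·(-1)ⁿ + B·(-2)ⁿ

Characteristic: r² + 3r + 2 = 0, Roots: r = -1, -2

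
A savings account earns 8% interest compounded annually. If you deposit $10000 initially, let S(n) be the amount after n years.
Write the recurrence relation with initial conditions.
Each year the balance grows by 8%, i.e. is multiplied by 1 + 8/100 = 1.08, so S(n) = 1.08 × S(n-1). The initial deposit gives S(0) = 10000.
Unrolling gives the closed form S(n) = 10000 × (1.08)ⁿ.

S(n) = 1.08 × S(n-1), S(0) = 10000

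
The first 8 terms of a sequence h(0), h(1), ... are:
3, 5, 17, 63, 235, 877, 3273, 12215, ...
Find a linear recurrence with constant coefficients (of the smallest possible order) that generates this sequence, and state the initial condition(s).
Look for the lowest-order linear relation among consecutive terms.
Observation: h(n) - 4·h(n-1) - (-1)·h(n-2) = 0 holds for the shown terms, and no order-1 relation h(n) = α·h(n-1) + β fits.
Check at n=3: 4·17 + (-1)·5 = 63. ✓

h(n) = 4h(n-1) - h(n-2), h(0) = 3, h(1) = 5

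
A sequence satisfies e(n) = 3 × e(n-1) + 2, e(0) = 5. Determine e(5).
Computing step by step:
e(0) = 5
e(1) = 3 × 5 + 2 = 17
e(2) = 3 × 17 + 2 = 53
e(3) = 3 × 53 + 2 = 161
e(4) = 3 × 161 + 2 = 485
e(5) = 3 × 485 + 2 = 1457

1457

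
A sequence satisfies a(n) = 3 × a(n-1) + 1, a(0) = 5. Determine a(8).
Computing step by step:
a(0) = 5
a(1) = 3 × 5 + 1 = 16
a(2) = 3 × 16 + 1 = 49
a(3) = 3 × 49 + 1 = 148
a(4) = 3 × 148 + 1 = 445
a(5) = 3 × 445 + 1 = 1336
a(6) = 3 × 1336 + 1 = 4009
a(7) = 3 × 4009 + 1 = 12028
a(8) = 3 × 12028 + 1 = 36085

36085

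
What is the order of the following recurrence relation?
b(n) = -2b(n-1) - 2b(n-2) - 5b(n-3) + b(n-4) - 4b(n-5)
The order is the largest lag k for which b(n-k) appears. Here the deepest term is b(n-5), so the order is 5.

Order 5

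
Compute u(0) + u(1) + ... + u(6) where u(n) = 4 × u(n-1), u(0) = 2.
Computing the sequence terms: 2, 8, 32, 128, 512, 2048, 8192
Adding these values together:

10922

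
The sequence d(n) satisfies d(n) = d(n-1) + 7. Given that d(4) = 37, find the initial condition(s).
d(4) = d(0) + 4·7, so d(0) = 37 - 28 = 9.

d(0) = 9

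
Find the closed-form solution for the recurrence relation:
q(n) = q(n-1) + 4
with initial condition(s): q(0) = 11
Recurrence: q(n) = q(n-1) + 4, initial: q(0) = 11.
Each step adds 4, so q(n) = q(0) + 4n = 4n + 11.

q(n) = 4n + 11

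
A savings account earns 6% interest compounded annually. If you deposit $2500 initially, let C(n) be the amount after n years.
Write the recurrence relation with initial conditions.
Each year the balance grows by 6%, i.e. is multiplied by 1 + 6/100 = 1.06, so C(n) = 1.06 × C(n-1). The initial deposit gives C(0) = 2500.
Unrolling gives the closed form C(n) = 2500 × (1.06)ⁿ.

C(n) = 1.06 × C(n-1), C(0) = 2500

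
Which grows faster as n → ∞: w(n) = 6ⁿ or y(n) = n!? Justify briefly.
Comparing growth rates:
Growth-rate hierarchy: log n ≺ any polynomial ≺ any exponential cⁿ (c>1) ≺ n! ≺ nⁿ.
factorial dominates exponential base 6 asymptotically.

y(n) grows faster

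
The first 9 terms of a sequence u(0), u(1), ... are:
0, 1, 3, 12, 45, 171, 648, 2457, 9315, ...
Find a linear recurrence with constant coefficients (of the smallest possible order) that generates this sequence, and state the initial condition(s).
Look for the lowest-order linear relation among consecutive terms.
Observation: u(n) - 3·u(n-1) - (3)·u(n-2) = 0 holds for the shown terms, and no order-1 relation u(n) = α·u(n-1) + β fits.
Check at n=3: 3·3 + (3)·1 = 12. ✓

u(n) = 3u(n-1) + 3u(n-2), u(0) = 0, u(1) = 1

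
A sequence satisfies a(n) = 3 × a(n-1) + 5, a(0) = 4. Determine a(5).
Computing step by step:
a(0) = 4
a(1) = 3 × 4 + 5 = 17
a(2) = 3 × 17 + 5 = 56
a(3) = 3 × 56 + 5 = 173
a(4) = 3 × 173 + 5 = 524
a(5) = 3 × 524 + 5 = 1577

1577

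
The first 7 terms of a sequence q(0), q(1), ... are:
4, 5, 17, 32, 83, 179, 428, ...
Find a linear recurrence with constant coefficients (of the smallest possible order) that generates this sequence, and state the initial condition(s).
Look for the lowest-order linear relation among consecutive terms.
Observation: q(n) - 1·q(n-1) - (3)·q(n-2) = 0 holds for the shown terms, and no order-1 relation q(n) = α·q(n-1) + β fits.
Check at n=3: 1·17 + (3)·5 = 32. ✓

q(n) = q(n-1) + 3q(n-2), q(0) = 4, q(1) = 5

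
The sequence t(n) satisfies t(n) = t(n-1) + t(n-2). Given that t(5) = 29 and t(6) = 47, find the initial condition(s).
Work backwards using t(k) = t(k+2) - t(k+1):
t(4) = t(6) - t(5) = 47 - 29 = 18
t(3) = t(5) - t(4) = 29 - 18 = 11
t(2) = t(4) - t(3) = 18 - 11 = 7
t(1) = t(3) - t(2) = 11 - 7 = 4
t(0) = t(2) - t(1) = 7 - 4 = 3

t(0) = 3, t(1) = 4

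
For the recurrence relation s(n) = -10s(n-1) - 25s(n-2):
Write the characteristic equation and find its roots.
Substitute s(n) = rⁿ and divide through by rⁿ⁻²: r² + 10r + 25 = 0
Factor: (r + 5)² = 0, so r = -5 (double root).
General solution: s(n) = (A + Bn)·(-5)ⁿ

Characteristic: r² + 10r + 25 = 0, Roots: r = -5 (double root)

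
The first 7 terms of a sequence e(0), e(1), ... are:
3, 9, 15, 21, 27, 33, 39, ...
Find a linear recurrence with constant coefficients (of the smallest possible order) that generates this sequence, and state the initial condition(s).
Look for the lowest-order linear relation among consecutive terms.
Observation: consecutive differences are constant (= 6).
Check at n=2: 1·9 + 6 = 15. ✓

e(n) = e(n-1) + 6, e(0) = 3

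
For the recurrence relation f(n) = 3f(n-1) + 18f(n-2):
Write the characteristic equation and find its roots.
Substitute f(n) = rⁿ and divide through by rⁿ⁻²: r² - 3r - 18 = 0
Factor: (r + 3)(r - 6) = 0, so r = -3, 6.
General solution: f(n) = A·(-3)ⁿ + B·6ⁿ

Characteristic: r² - 3r - 18 = 0, Roots: r = -3, 6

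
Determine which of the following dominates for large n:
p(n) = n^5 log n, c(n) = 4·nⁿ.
Comparing growth rates:
Growth-rate hierarchy: log n ≺ any polynomial ≺ any exponential cⁿ (c>1) ≺ n! ≺ nⁿ.
super-exponential nⁿ dominates polynomial degree 5 (with log factor) asymptotically.

c(n) grows faster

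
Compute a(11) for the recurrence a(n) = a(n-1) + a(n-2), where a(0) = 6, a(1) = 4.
Computing the sequence terms:
6, 4, 10, 14, 24, 38, 62, 100, 162, 262, 424, 686

686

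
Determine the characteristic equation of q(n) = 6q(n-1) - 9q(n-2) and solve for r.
Substitute q(n) = rⁿ and divide through by rⁿ⁻²: r² - 6r + 9 = 0
Factor: (r - 3)² = 0, so r = 3 (double root).
General solution: q(n) = (A + Bn)·3ⁿ

Characteristic: r² - 6r + 9 = 0, Roots: r = 3 (double root)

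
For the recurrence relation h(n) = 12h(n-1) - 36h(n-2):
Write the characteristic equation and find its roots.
Substitute h(n) = rⁿ and divide through by rⁿ⁻²: r² - 12r + 36 = 0
Factor: (r - 6)² = 0, so r = 6 (double root).
General solution: h(n) = (A + Bn)·6ⁿ

Characteristic: r² - 12r + 36 = 0, Roots: r = 6 (double root)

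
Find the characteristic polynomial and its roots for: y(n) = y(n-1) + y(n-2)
Substitute y(n) = rⁿ and divide through by rⁿ⁻²: r² - r - 1 = 0
Discriminant: 1² + 4·1 = 5, not a perfect square, so by the quadratic formula r = (1 ± √5)/2.
General solution: y(n) = A·r₁ⁿ + B·r₂ⁿ where r₁,r₂ = (1 ± √5)/2

Characteristic: r² - r - 1 = 0, Roots: r = (1 ± √5)/2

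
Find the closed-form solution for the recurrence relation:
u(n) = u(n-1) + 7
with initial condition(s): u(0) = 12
Recurrence: u(n) = u(n-1) + 7, initial: u(0) = 12.
Each step adds 7, so u(n) = u(0) + 7n = 7n + 12.

u(n) = 7n + 12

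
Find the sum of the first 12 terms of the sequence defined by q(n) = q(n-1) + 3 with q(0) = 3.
Computing the sequence terms: 3, 6, 9, 12, 15, 18, 21, 24, 27, 30, 33, 36
Adding these values together:

234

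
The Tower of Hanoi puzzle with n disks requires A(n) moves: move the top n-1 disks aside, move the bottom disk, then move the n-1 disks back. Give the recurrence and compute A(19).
Moving n disks = move the top n-1 disks aside (A(n-1) moves) + move the largest disk (1 move) + move the n-1 disks back on top (A(n-1) moves), so A(n) = 2A(n-1) + 1, with A(1) = 1 (a single disk takes one move).
First terms: 1, 3, 7, 15, 31, 63, … — each is one less than a power of 2. Indeed A(n) + 1 = 2(A(n-1) + 1) with A(1) + 1 = 2, so A(n) + 1 = 2ⁿ and A(n) = 2ⁿ - 1.
Hence A(19) = 2^19 - 1 = 524288 - 1 = 524287.

A(n) = 2A(n-1) + 1, A(1) = 1; A(19) = 524287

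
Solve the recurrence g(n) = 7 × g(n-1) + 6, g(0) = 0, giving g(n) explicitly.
Recurrence: g(n) = 7 × g(n-1) + 6, initial: g(0) = 0.
Try g(n) = A·7ⁿ + C. Substituting: A·7ⁿ + C = 7(A·7ⁿ⁻¹ + C) + 6 = A·7ⁿ + 7C + 6, so C = 7C + 6, giving C = -1. Then g(0) = A - 1 = 0 gives A = 1.

g(n) = 7ⁿ - 1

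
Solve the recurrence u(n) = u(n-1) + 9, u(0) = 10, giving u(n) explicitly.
Recurrence: u(n) = u(n-1) + 9, initial: u(0) = 10.
Each step adds 9, so u(n) = u(0) + 9n = 9n + 10.

u(n) = 9n + 10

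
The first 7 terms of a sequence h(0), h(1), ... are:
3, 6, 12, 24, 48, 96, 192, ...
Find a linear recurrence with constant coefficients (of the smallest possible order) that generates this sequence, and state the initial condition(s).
Look for the lowest-order linear relation among consecutive terms.
Observation: each term is 2× the previous.
Check at n=2: 2·6 = 12. ✓

h(n) = 2 × h(n-1), h(0) = 3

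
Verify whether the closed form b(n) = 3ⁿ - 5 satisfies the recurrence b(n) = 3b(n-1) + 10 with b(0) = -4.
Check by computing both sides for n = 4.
From the recurrence with b(0) = -4:
  b(0) = -4, b(1) = -2, b(2) = 4, b(3) = 22, b(4) = 76
  so the recurrence gives b(4) = 76.
From the proposed closed form b(n) = 3ⁿ - 5:
  b(4) = 76.
Both sides give 76 at n = 4, and the initial condition(s) match, so the closed form is consistent.

Yes, the closed form is correct.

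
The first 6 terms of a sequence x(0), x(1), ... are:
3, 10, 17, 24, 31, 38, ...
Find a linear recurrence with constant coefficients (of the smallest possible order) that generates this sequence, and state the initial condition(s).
Look for the lowest-order linear relation among consecutive terms.
Observation: consecutive differences are constant (= 7).
Check at n=2: 1·10 + 7 = 17. ✓

x(n) = x(n-1) + 7, x(0) = 3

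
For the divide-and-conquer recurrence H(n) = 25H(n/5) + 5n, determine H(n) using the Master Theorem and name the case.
Master Theorem template: H(n) = a·H(n/b) + f(n).
Here: a=25, b=5, f(n)=5n
Compute log_b(a) = log_5(25) = 2.
f(n) = 5n = O(n^(2-ε)) with ε = 1. Case 1: H(n) = Θ(n^log_b(a)) = Θ(n^2).

Case 1: H(n) = Θ(n^2)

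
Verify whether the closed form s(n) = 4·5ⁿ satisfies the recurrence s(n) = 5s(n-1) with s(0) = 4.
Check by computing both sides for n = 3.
From the recurrence with s(0) = 4:
  s(0) = 4, s(1) = 20, s(2) = 100, s(3) = 500
  so the recurrence gives s(3) = 500.
From the proposed closed form s(n) = 4·5ⁿ:
  s(3) = 500.
Both sides give 500 at n = 3, and the initial condition(s) match, so the closed form is consistent.

Yes, the closed form is correct.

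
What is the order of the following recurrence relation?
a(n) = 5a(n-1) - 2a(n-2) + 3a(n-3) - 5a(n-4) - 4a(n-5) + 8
The order is the largest lag k for which a(n-k) appears. Here the deepest term is a(n-5) (the 8 term is non-homogeneous and does not affect the order), so the order is 5.

Order 5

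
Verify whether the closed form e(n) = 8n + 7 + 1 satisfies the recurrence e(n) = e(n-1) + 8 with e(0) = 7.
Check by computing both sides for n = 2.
From the recurrence with e(0) = 7:
  e(0) = 7, e(1) = 15, e(2) = 23
  so the recurrence gives e(2) = 23.
From the proposed closed form e(n) = 8n + 7 + 1:
  e(2) = 24.
The recurrence gives 23 but the closed form gives 24, so the closed form does not satisfy the recurrence.

No, the closed form is incorrect.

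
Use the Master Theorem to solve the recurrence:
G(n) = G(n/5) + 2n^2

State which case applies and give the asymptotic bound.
Master Theorem template: G(n) = a·G(n/b) + f(n).
Here: a=1, b=5, f(n)=2n^2
Compute log_b(a) = log_5(1) = 0.
f(n) = 2n^2 = Ω(n^(0+ε)) with ε = 2, and the regularity condition holds (a·f(n/b) = (a/b^2)·f(n) with a/b^2 = 5^-2 < 1). Case 3: G(n) = Θ(f(n)) = Θ(n^2).

Case 3: G(n) = Θ(n^2)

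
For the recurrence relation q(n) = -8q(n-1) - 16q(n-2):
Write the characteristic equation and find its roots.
Substitute q(n) = rⁿ and divide through by rⁿ⁻²: r² + 8r + 16 = 0
Factor: (r + 4)² = 0, so r = -4 (double root).
General solution: q(n) = (A + Bn)·(-4)ⁿ

Characteristic: r² + 8r + 16 = 0, Roots: r = -4 (double root)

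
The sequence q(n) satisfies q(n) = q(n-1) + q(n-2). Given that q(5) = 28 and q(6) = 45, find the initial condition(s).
Work backwards using q(k) = q(k+2) - q(k+1):
q(4) = q(6) - q(5) = 45 - 28 = 17
q(3) = q(5) - q(4) = 28 - 17 = 11
q(2) = q(4) - q(3) = 17 - 11 = 6
q(1) = q(3) - q(2) = 11 - 6 = 5
q(0) = q(2) - q(1) = 6 - 5 = 1

q(0) = 1, q(1) = 5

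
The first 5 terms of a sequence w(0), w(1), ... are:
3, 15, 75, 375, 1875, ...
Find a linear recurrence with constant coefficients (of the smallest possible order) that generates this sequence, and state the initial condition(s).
Look for the lowest-order linear relation among consecutive terms.
Observation: each term is 5× the previous.
Check at n=2: 5·15 = 75. ✓

w(n) = 5 × w(n-1), w(0) = 3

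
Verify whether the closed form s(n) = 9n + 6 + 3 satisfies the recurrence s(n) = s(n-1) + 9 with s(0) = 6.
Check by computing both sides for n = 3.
From the recurrence with s(0) = 6:
  s(0) = 6, s(1) = 15, s(2) = 24, s(3) = 33
  so the recurrence gives s(3) = 33.
From the proposed closed form s(n) = 9n + 6 + 3:
  s(3) = 36.
The recurrence gives 33 but the closed form gives 36, so the closed form does not satisfy the recurrence.

No, the closed form is incorrect.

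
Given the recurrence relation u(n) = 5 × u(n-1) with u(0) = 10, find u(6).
Computing step by step:
u(0) = 10
u(1) = 5 × 10 = 50
u(2) = 5 × 50 = 250
u(3) = 5 × 250 = 1250
u(4) = 5 × 1250 = 6250
u(5) = 5 × 6250 = 31250
u(6) = 5 × 31250 = 156250

156250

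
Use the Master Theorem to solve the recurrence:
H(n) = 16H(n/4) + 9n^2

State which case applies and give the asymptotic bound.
Master Theorem template: H(n) = a·H(n/b) + f(n).
Here: a=16, b=4, f(n)=9n^2
Compute log_b(a) = log_4(16) = 2.
f(n) = 9n^2 = Θ(n^2). Case 2: H(n) = Θ(n^2 log n).

Case 2: H(n) = Θ(n^2 log n)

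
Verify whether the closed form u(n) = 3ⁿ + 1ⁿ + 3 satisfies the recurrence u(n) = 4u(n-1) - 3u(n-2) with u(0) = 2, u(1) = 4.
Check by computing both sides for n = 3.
From the recurrence with u(0) = 2, u(1) = 4:
  u(0) = 2, u(1) = 4, u(2) = 10, u(3) = 28
  so the recurrence gives u(3) = 28.
From the proposed closed form u(n) = 3ⁿ + 1ⁿ + 3:
  u(3) = 31.
The recurrence gives 28 but the closed form gives 31, so the closed form does not satisfy the recurrence.

No, the closed form is incorrect.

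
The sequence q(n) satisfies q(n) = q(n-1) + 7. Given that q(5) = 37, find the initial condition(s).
q(5) = q(0) + 5·7, so q(0) = 37 - 35 = 2.

q(0) = 2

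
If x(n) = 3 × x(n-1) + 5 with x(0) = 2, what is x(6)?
Computing step by step:
x(0) = 2
x(1) = 3 × 2 + 5 = 11
x(2) = 3 × 11 + 5 = 38
x(3) = 3 × 38 + 5 = 119
x(4) = 3 × 119 + 5 = 362
x(5) = 3 × 362 + 5 = 1091
x(6) = 3 × 1091 + 5 = 3278

3278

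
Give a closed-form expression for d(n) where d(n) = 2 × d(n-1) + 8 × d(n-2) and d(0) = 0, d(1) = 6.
Recurrence: d(n) = 2 × d(n-1) + 8 × d(n-2), initial: d(0) = 0, d(1) = 6.
Characteristic equation: r² - 2r - 8 = 0, which factors as (r - 4)(r + 2) = 0, so r = 4, -2. General solution d(n) = A·4ⁿ + B·(-2)ⁿ. From d(0) = 0: A + B = 0. From d(1) = 6: 4A - 2B = 6. Solving gives A = 1, B = -1.

d(n) = 4ⁿ - (-2)ⁿ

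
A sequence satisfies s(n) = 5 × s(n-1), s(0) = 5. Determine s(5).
Computing step by step:
s(0) = 5
s(1) = 5 × 5 = 25
s(2) = 5 × 25 = 125
s(3) = 5 × 125 = 625
s(4) = 5 × 625 = 3125
s(5) = 5 × 3125 = 15625

15625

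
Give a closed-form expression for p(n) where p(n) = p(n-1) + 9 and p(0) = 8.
Recurrence: p(n) = p(n-1) + 9, initial: p(0) = 8.
Each step adds 9, so p(n) = p(0) + 9n = 9n + 8.

p(n) = 9n + 8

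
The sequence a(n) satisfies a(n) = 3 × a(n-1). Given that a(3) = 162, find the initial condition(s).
In general a(n) = 3ⁿ · a(0). At n = 3: a(0) = a(3) / 3^3 = 162 / 27 = 6.

a(0) = 6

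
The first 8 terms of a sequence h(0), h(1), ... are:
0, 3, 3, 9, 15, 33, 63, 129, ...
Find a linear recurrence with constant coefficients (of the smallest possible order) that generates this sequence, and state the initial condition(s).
Look for the lowest-order linear relation among consecutive terms.
Observation: h(n) - 1·h(n-1) - (2)·h(n-2) = 0 holds for the shown terms, and no order-1 relation h(n) = α·h(n-1) + β fits.
Check at n=3: 1·3 + (2)·3 = 9. ✓

h(n) = h(n-1) + 2h(n-2), h(0) = 0, h(1) = 3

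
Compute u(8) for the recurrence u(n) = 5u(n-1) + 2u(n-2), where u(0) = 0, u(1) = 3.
Computing the sequence terms:
0, 3, 15, 81, 435, 2337, 12555, 67449, 362355

362355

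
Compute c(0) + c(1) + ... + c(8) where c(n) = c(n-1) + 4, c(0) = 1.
Computing the sequence terms: 1, 5, 9, 13, 17, 21, 25, 29, 33
Adding these values together:

153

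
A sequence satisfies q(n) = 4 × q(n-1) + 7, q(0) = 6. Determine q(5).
Computing step by step:
q(0) = 6
q(1) = 4 × 6 + 7 = 31
q(2) = 4 × 31 + 7 = 131
q(3) = 4 × 131 + 7 = 531
q(4) = 4 × 531 + 7 = 2131
q(5) = 4 × 2131 + 7 = 8531

8531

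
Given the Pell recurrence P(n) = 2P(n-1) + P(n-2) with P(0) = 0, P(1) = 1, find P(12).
Computing the sequence terms:
0, 1, 2, 5, 12, 29, 70, 169, 408, 985, 2378, 5741, 13860

13860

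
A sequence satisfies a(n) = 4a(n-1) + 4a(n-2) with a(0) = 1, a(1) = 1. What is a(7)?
Computing the sequence terms:
1, 1, 8, 36, 176, 848, 4096, 19776

19776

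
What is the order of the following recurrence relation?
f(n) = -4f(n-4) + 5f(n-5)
The order is the largest lag k for which f(n-k) appears. Here the deepest term is f(n-5), so the order is 5.

Order 5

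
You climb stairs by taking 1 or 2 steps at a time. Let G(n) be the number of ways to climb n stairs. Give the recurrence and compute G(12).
Condition on the size of the last step (1 to 2): before it there were n-1, …, n-2 stairs climbed, and these cases are disjoint, so G(n) = G(n-1) + G(n-2) (Fibonacci-type sequence).
Initial conditions by direct count (compositions of i into parts ≤ 2): G(1) = 1; G(2) = 2.
Iterating the recurrence: G(3) = 3, G(4) = 5, G(5) = 8, G(6) = 13, G(7) = 21, G(8) = 34, G(9) = 55, G(10) = 89, G(11) = 144, G(12) = 233.

G(n) = G(n-1) + G(n-2), G(1) = 1, G(2) = 2; G(12) = 233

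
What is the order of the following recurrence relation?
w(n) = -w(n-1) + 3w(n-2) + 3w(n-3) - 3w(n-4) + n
The order is the largest lag k for which w(n-k) appears. Here the deepest term is w(n-4) (the n term is non-homogeneous and does not affect the order), so the order is 4.

Order 4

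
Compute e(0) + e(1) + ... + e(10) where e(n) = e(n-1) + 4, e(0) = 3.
Computing the sequence terms: 3, 7, 11, 15, 19, 23, 27, 31, 35, 39, 43
Adding these values together:

253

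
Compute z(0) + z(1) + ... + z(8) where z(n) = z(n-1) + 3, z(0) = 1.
Computing the sequence terms: 1, 4, 7, 10, 13, 16, 19, 22, 25
Adding these values together:

117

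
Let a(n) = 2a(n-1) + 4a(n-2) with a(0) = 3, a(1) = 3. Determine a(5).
Computing the sequence terms:
3, 3, 18, 48, 168, 528

528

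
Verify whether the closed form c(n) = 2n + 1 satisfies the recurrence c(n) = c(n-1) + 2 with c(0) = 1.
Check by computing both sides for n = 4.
From the recurrence with c(0) = 1:
  c(0) = 1, c(1) = 3, c(2) = 5, c(3) = 7, c(4) = 9
  so the recurrence gives c(4) = 9.
From the proposed closed form c(n) = 2n + 1:
  c(4) = 9.
Both sides give 9 at n = 4, and the initial condition(s) match, so the closed form is consistent.

Yes, the closed form is correct.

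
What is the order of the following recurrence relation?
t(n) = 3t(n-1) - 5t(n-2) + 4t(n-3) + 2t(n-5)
The order is the largest lag k for which t(n-k) appears. Here the deepest term is t(n-5), so the order is 5.

Order 5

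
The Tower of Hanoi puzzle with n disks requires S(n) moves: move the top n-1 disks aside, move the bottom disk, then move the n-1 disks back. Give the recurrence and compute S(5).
Moving n disks = move the top n-1 disks aside (S(n-1) moves) + move the largest disk (1 move) + move the n-1 disks back on top (S(n-1) moves), so S(n) = 2S(n-1) + 1, with S(1) = 1 (a single disk takes one move).
First terms: 1, 3, 7, 15, 31, … — each is one less than a power of 2. Indeed S(n) + 1 = 2(S(n-1) + 1) with S(1) + 1 = 2, so S(n) + 1 = 2ⁿ and S(n) = 2ⁿ - 1.
Hence S(5) = 2^5 - 1 = 32 - 1 = 31.

S(n) = 2S(n-1) + 1, S(1) = 1; S(5) = 31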